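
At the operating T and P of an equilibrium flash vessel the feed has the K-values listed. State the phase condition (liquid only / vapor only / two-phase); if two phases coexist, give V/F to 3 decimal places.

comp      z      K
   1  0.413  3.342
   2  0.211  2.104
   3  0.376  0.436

two-phase, V/F = 0.897

ΣzᵢKᵢ = 1.988; Σzᵢ/Kᵢ = 1.086.
Both exceed 1, so a two-phase solution exists.
Newton iteration, ψ⁰ = 0.45:
  ψ = 0.450: g = 0.3424, g' = -0.867 → ψ = 0.845
  ψ = 0.845: g = 0.0400, g' = -0.761 → ψ = 0.898
  ψ = 0.898: g = -0.0007, g' = -0.791 → ψ = 0.897
Converged at ψ = 0.897.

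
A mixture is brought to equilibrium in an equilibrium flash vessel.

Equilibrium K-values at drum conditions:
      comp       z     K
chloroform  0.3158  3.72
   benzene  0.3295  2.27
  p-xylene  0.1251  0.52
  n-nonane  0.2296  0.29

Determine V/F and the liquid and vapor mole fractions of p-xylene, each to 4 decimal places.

Material balance + equilibrium reduce to Σ zᵢ(Kᵢ−1)/(1+V/F(Kᵢ−1)) = 0.
Check two-phase: ΣzᵢKᵢ = 2.0544 > 1 and Σzᵢ/Kᵢ = 1.2623 > 1, so g(0) = 1.0544 > 0 and g(1) = -0.2623 < 0.
Newton iteration, V/F⁰ = 0.39:
  V/F = 0.3900: g = 0.39735, g' = -1.0528 → V/F = 0.7674
  V/F = 0.7674: g = 0.03691, g' = -1.0124 → V/F = 0.8039
  V/F = 0.8039: g = -0.00091, g' = -1.0648 → V/F = 0.8030
Converged at V/F = 0.8030.
Compositions from xᵢ = zᵢ/(1+V/F(Kᵢ−1)), yᵢ = Kᵢxᵢ:
  chloroform: x = 0.0992, y = 0.3689
  benzene: x = 0.1631, y = 0.3703
  p-xylene: x = 0.2036, y = 0.1059
  n-nonane: x = 0.5341, y = 0.1549

V/F = 0.8030, x_p-xylene = 0.2036, y_p-xylene = 0.1059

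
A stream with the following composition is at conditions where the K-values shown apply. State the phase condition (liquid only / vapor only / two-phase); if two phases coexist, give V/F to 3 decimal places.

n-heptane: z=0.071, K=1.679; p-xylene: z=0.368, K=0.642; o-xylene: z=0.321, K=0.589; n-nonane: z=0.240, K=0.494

ΣzᵢKᵢ = 0.663; Σzᵢ/Kᵢ = 1.646.
Since ΣzᵢKᵢ < 1 the mixture is below its bubble point — single liquid phase.

liquid only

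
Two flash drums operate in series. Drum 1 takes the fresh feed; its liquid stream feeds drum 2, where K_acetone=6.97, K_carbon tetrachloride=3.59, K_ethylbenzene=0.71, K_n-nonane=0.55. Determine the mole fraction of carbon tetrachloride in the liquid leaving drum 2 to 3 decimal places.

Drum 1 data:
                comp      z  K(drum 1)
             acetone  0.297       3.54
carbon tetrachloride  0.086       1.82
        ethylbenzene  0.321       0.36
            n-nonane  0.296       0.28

Drum 1:
Let ψ₁ = V/F and solve Σ zᵢ(Kᵢ−1)/(1+ψ₁(Kᵢ−1)) = 0.
Feasibility: ΣzᵢKᵢ = 1.406, Σzᵢ/Kᵢ = 2.080 — both > 1, two phases present.
Iterate (Newton) starting at ψ₁ = 0.6:
  ψ₁ = 0.600: g = -0.3626, g' = -1.149 → ψ₁ = 0.284
  ψ₁ = 0.284: g = -0.0240, g' = -1.123 → ψ₁ = 0.263
Converged at ψ₁ = 0.263.
Drum-1 compositions:
  acetone: x = 0.178, y = 0.630
  carbon tetrachloride: x = 0.071, y = 0.129
  ethylbenzene: x = 0.386, y = 0.139
  n-nonane: x = 0.365, y = 0.102
Drum-2 feed = drum-1 liquid: z₂ = (0.1780, 0.0707, 0.3861, 0.3652).
Drum 2:
Rachford–Rice: g(ψ₂) = Σ zᵢ(Kᵢ−1)/(1+ψ₂(Kᵢ−1)) = 0.
Check two-phase: ΣzᵢKᵢ = 1.969 > 1 and Σzᵢ/Kᵢ = 1.253 > 1, so g(0) = 0.969 > 0 and g(1) = -0.253 < 0.
Iterate (Newton) starting at ψ₂ = 0.47:
  ψ₂ = 0.470: g = 0.0237, g' = -0.697 → ψ₂ = 0.504
  ψ₂ = 0.504: g = 0.0008, g' = -0.652 → ψ₂ = 0.505
Converged at ψ₂ = 0.505.
  acetone: x = 0.044, y = 0.309
  carbon tetrachloride: x = 0.031, y = 0.110
  ethylbenzene: x = 0.452, y = 0.321
  n-nonane: x = 0.473, y = 0.260

x_carbon tetrachloride (drum 2) = 0.031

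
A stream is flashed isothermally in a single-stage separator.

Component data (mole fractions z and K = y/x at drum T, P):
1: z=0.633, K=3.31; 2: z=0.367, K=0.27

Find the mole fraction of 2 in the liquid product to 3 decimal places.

x_2 = 0.760

Newton iteration, β⁰ = 0.5:
  β = 0.500: g = 0.2566, g' = -1.212 → β = 0.712
  β = 0.712: g = -0.0045, g' = -1.330 → β = 0.708
Converged at β = 0.708.
Compositions from xᵢ = zᵢ/(1+β(Kᵢ−1)), yᵢ = Kᵢxᵢ:
  1: x = 0.240, y = 0.795
  2: x = 0.760, y = 0.205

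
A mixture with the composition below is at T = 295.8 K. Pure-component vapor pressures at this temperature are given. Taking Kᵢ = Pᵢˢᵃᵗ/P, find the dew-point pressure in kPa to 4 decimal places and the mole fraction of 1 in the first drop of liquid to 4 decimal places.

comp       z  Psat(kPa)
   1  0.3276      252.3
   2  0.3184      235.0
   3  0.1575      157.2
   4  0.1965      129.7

Pdew = 193.4127 kPa, x_1 = 0.2511

At the dew point ψ → 1, so Σzᵢ/Kᵢ = 1 with Kᵢ = Pᵢˢᵃᵗ/P ⇒ 1/P = Σzᵢ/Pᵢˢᵃᵗ.
1/P = 0.3276/252.3 + 0.3184/235.0 + 0.1575/157.2 + 0.1965/129.7 = 0.0051703 ⇒ P = 193.4127 kPa
xᵢ = zᵢP/Pᵢˢᵃᵗ ⇒ x_1 = 0.3276·193.4127/252.3 = 0.2511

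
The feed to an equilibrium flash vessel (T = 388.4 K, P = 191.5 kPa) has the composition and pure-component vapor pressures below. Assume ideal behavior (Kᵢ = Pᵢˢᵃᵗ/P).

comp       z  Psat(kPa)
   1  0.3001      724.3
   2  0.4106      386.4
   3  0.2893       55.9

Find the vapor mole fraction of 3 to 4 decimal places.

y_3 = 0.1996

Raoult's law: Kᵢ = Pᵢˢᵃᵗ/P = Pᵢˢᵃᵗ/191.5.
  K_1 = 724.3/191.5 = 3.782245, K_2 = 386.4/191.5 = 2.017755, K_3 = 55.9/191.5 = 0.291906
Material balance + equilibrium reduce to Σ zᵢ(Kᵢ−1)/(1+ψ(Kᵢ−1)) = 0.
Feasibility: ΣzᵢKᵢ = 2.0480, Σzᵢ/Kᵢ = 1.2739 — both > 1, two phases present.
Newton iteration, ψ⁰ = 0.45:
  ψ = 0.4500: g = 0.35673, g' = -0.9706 → ψ = 0.8175
  ψ = 0.8175: g = -0.00339, g' = -1.1614 → ψ = 0.8146
Converged at ψ = 0.8146.
Compositions from xᵢ = zᵢ/(1+ψ(Kᵢ−1)), yᵢ = Kᵢxᵢ:
  1: x = 0.0919, y = 0.3475
  2: x = 0.2245, y = 0.4530
  3: x = 0.6836, y = 0.1996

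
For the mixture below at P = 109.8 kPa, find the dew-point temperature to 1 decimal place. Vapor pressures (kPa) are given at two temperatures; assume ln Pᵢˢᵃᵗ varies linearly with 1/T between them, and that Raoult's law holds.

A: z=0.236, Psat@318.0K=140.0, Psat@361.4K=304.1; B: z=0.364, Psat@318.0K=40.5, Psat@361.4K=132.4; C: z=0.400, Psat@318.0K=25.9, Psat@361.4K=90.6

T = 355.8 K

Dew-point temperature: Σzᵢ·P/Pᵢˢᵃᵗ(T) = 1. Interpolate ln Pᵢˢᵃᵗ = aᵢ + bᵢ/T.
  T = 318.0 K: ΣzᵢP/Pᵢˢᵃᵗ = 2.8677
  T = 361.4 K: ΣzᵢP/Pᵢˢᵃᵗ = 0.8718
  T = 339.7 K: ΣzᵢP/Pᵢˢᵃᵗ = 1.5192
  T = 350.5 K: ΣzᵢP/Pᵢˢᵃᵗ = 1.1419
  T = 355.9 K: ΣzᵢP/Pᵢˢᵃᵗ = 0.9968
  T = 353.2 K: ΣzᵢP/Pᵢˢᵃᵗ = 1.0663
Interpolating between 353.2 K and 355.9 K gives T ≈ 355.8 K.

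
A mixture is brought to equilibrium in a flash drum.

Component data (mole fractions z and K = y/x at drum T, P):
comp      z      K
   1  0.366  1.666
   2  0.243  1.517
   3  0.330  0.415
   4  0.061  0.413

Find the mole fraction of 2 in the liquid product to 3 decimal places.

x_2 = 0.202

Let ψ = V/F and solve Σ zᵢ(Kᵢ−1)/(1+ψ(Kᵢ−1)) = 0.
Feasibility: ΣzᵢKᵢ = 1.141, Σzᵢ/Kᵢ = 1.323 — both > 1, two phases present.
Newton–Raphson from ψ = 0.58:
  ψ = 0.580: g = -0.0740, g' = -0.430 → ψ = 0.408
  ψ = 0.408: g = -0.0052, g' = -0.376 → ψ = 0.394
Converged at ψ = 0.394.
Compositions from xᵢ = zᵢ/(1+ψ(Kᵢ−1)), yᵢ = Kᵢxᵢ:
  1: x = 0.290, y = 0.483
  2: x = 0.202, y = 0.306
  3: x = 0.429, y = 0.178
  4: x = 0.079, y = 0.033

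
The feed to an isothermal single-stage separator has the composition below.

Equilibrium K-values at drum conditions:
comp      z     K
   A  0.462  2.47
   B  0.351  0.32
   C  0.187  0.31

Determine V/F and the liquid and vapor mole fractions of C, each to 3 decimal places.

Material balance + equilibrium reduce to Σ zᵢ(Kᵢ−1)/(1+V/F(Kᵢ−1)) = 0.
g(0) = ΣzᵢKᵢ − 1 = 0.311 and g(1) = 1 − Σzᵢ/Kᵢ = -0.887, so a root lies in (0, 1).
Iterate (Newton) starting at V/F = 0.65:
  V/F = 0.650: g = -0.3144, g' = -1.075 → V/F = 0.358
  V/F = 0.358: g = -0.0415, g' = -0.869 → V/F = 0.310
Converged at V/F = 0.310.
Compositions from xᵢ = zᵢ/(1+V/F(Kᵢ−1)), yᵢ = Kᵢxᵢ:
  A: x = 0.317, y = 0.784
  B: x = 0.445, y = 0.142
  C: x = 0.238, y = 0.074

V/F = 0.310, x_C = 0.238, y_C = 0.074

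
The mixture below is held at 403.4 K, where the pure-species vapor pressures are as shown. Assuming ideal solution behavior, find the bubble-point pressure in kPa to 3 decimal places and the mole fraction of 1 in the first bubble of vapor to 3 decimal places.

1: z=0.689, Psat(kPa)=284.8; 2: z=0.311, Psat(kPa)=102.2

At the bubble point ψ → 0, so ΣzᵢKᵢ = 1 with Kᵢ = Pᵢˢᵃᵗ/P ⇒ P = ΣzᵢPᵢˢᵃᵗ.
P = 0.689·284.8 + 0.311·102.2 = 228.011 kPa
yᵢ = zᵢPᵢˢᵃᵗ/P ⇒ y_1 = 0.689·284.8/228.011 = 0.861

Pbub = 228.011 kPa, y_1 = 0.861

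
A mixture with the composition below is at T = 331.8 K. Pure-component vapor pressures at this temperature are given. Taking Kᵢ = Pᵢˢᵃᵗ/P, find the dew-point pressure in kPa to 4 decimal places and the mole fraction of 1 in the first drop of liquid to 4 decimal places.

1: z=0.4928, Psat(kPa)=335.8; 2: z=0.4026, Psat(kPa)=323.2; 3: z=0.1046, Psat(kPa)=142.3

Pdew = 290.0000 kPa, x_1 = 0.4256

At the dew point ψ → 1, so Σzᵢ/Kᵢ = 1 with Kᵢ = Pᵢˢᵃᵗ/P ⇒ 1/P = Σzᵢ/Pᵢˢᵃᵗ.
1/P = 0.4928/335.8 + 0.4026/323.2 + 0.1046/142.3 = 0.0034483 ⇒ P = 290.0000 kPa
xᵢ = zᵢP/Pᵢˢᵃᵗ ⇒ x_1 = 0.4928·290.0000/335.8 = 0.4256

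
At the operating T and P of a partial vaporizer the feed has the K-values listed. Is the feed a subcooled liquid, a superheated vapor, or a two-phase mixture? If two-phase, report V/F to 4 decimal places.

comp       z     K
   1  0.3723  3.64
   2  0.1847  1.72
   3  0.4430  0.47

two-phase, V/F = 0.7891

ΣzᵢKᵢ = 1.8811; Σzᵢ/Kᵢ = 1.1522.
Both exceed 1, so a two-phase solution exists.
Newton–Raphson from ψ = 0.34:
  ψ = 0.3400: g = 0.33839, g' = -0.9675 → ψ = 0.6897
  ψ = 0.6897: g = 0.06721, g' = -0.6780 → ψ = 0.7889
  ψ = 0.7889: g = 0.00017, g' = -0.6795 → ψ = 0.7891
Converged at ψ = 0.7891.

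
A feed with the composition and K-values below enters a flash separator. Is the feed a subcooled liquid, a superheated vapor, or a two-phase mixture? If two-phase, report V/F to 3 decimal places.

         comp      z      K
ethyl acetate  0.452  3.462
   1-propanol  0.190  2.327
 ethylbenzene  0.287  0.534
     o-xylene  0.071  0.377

superheated vapor

ΣzᵢKᵢ = 2.187; Σzᵢ/Kᵢ = 0.938.
Since Σzᵢ/Kᵢ < 1 the mixture is above its dew point — single vapor phase.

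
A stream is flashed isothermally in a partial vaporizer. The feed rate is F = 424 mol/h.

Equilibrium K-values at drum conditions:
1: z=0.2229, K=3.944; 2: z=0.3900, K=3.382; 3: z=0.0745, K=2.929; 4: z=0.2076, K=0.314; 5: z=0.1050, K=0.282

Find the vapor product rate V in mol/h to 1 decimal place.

Material balance + equilibrium reduce to Σ zᵢ(Kᵢ−1)/(1+β(Kᵢ−1)) = 0.
g(0) = ΣzᵢKᵢ − 1 = 1.5111 and g(1) = 1 − Σzᵢ/Kᵢ = -0.2308, so a root lies in (0, 1).
Iterate (Newton) starting at β = 0.32:
  β = 0.3200: g = 0.67356, g' = -1.5824 → β = 0.7457
  β = 0.7457: g = 0.14512, g' = -1.1832 → β = 0.8683
  β = 0.8683: g = -0.01143, g' = -1.4059 → β = 0.8602
  β = 0.8602: g = -0.00009, g' = -1.3837 → β = 0.8601
Converged at β = 0.8601.
Then V = β·F = 0.8601·424 = 364.7 mol/h and L = F − V = 59.3 mol/h.

V = 364.7 mol/h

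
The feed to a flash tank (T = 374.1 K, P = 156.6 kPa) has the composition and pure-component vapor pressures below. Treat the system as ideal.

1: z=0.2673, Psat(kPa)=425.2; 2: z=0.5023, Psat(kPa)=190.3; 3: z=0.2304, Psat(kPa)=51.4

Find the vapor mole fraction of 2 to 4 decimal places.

Raoult's law: Kᵢ = Pᵢˢᵃᵗ/P = Pᵢˢᵃᵗ/156.6.
  K_1 = 425.2/156.6 = 2.715198, K_2 = 190.3/156.6 = 1.215198, K_3 = 51.4/156.6 = 0.328225
Iterate (Newton) starting at V/F = 0.5:
  V/F = 0.5000: g = 0.11134, g' = -0.4826 → V/F = 0.7307
  V/F = 0.7307: g = -0.00714, g' = -0.5734 → V/F = 0.7183
  V/F = 0.7183: g = -0.00006, g' = -0.5636 → V/F = 0.7182
Converged at V/F = 0.7182.
Compositions from xᵢ = zᵢ/(1+V/F(Kᵢ−1)), yᵢ = Kᵢxᵢ:
  1: x = 0.1198, y = 0.3252
  2: x = 0.4351, y = 0.5287
  3: x = 0.4452, y = 0.1461

y_2 = 0.5287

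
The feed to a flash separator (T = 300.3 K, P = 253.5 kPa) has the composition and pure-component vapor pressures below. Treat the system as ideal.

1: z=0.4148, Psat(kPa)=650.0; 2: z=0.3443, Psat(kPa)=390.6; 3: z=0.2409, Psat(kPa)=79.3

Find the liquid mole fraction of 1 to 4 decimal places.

x_1 = 0.1770

Raoult's law: Kᵢ = Pᵢˢᵃᵗ/P = Pᵢˢᵃᵗ/253.5.
  K_1 = 650.0/253.5 = 2.564103, K_2 = 390.6/253.5 = 1.540828, K_3 = 79.3/253.5 = 0.312821
Material balance + equilibrium reduce to Σ zᵢ(Kᵢ−1)/(1+β(Kᵢ−1)) = 0.
g(0) = ΣzᵢKᵢ − 1 = 0.6695 and g(1) = 1 − Σzᵢ/Kᵢ = -0.1553, so a root lies in (0, 1).
Newton–Raphson from β = 0.59:
  β = 0.5900: g = 0.20015, g' = -0.6541 → β = 0.8960
  β = 0.8960: g = -0.03516, g' = -0.9919 → β = 0.8605
  β = 0.8605: g = -0.00146, g' = -0.9124 → β = 0.8589
Converged at β = 0.8589.
Compositions from xᵢ = zᵢ/(1+β(Kᵢ−1)), yᵢ = Kᵢxᵢ:
  1: x = 0.1770, y = 0.4539
  2: x = 0.2351, y = 0.3622
  3: x = 0.5879, y = 0.1839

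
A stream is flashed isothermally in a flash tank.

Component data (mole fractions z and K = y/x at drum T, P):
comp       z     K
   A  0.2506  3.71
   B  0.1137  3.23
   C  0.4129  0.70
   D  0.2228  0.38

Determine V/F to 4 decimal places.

V/F = 0.5938

Rachford–Rice: g(V/F) = Σ zᵢ(Kᵢ−1)/(1+V/F(Kᵢ−1)) = 0.
Feasibility: ΣzᵢKᵢ = 1.6707, Σzᵢ/Kᵢ = 1.2789 — both > 1, two phases present.
Newton iteration, V/F⁰ = 0.5:
  V/F = 0.5000: g = 0.06233, g' = -0.6896 → V/F = 0.5904
  V/F = 0.5904: g = 0.00223, g' = -0.6456 → V/F = 0.5938
Converged at V/F = 0.5938.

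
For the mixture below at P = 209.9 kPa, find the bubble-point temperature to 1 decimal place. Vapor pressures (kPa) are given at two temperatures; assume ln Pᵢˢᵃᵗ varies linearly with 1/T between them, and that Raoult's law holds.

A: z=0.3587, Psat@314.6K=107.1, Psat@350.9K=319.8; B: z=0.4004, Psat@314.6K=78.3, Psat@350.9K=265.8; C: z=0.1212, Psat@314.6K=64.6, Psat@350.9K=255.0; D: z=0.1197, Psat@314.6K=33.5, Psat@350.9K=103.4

Bubble-point temperature: ΣzᵢPᵢˢᵃᵗ(T) = P. Interpolate ln Pᵢˢᵃᵗ = aᵢ + bᵢ/T.
  T = 314.6 K: ΣzᵢPᵢˢᵃᵗ = 81.61 kPa
  T = 350.9 K: ΣzᵢPᵢˢᵃᵗ = 264.42 kPa
  T = 332.8 K: ΣzᵢPᵢˢᵃᵗ = 151.77 kPa
  T = 341.9 K: ΣzᵢPᵢˢᵃᵗ = 202.07 kPa
  T = 346.4 K: ΣzᵢPᵢˢᵃᵗ = 231.55 kPa
  T = 344.1 K: ΣzᵢPᵢˢᵃᵗ = 216.07 kPa
Interpolating between 341.9 K and 344.1 K gives T ≈ 343.1 K.

T = 343.1 K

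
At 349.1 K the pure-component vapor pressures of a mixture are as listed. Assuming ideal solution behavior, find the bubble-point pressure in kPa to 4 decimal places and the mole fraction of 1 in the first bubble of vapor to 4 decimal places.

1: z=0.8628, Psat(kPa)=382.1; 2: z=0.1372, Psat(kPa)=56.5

Pbub = 337.4277 kPa, y_1 = 0.9770

At the bubble point ψ → 0, so ΣzᵢKᵢ = 1 with Kᵢ = Pᵢˢᵃᵗ/P ⇒ P = ΣzᵢPᵢˢᵃᵗ.
P = 0.8628·382.1 + 0.1372·56.5 = 337.4277 kPa
yᵢ = zᵢPᵢˢᵃᵗ/P ⇒ y_1 = 0.8628·382.1/337.4277 = 0.9770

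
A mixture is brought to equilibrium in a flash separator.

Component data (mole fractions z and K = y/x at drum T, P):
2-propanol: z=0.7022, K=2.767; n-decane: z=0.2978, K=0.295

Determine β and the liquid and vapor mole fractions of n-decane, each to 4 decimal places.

Let β = V/F and solve Σ zᵢ(Kᵢ−1)/(1+β(Kᵢ−1)) = 0.
Feasibility: ΣzᵢKᵢ = 2.0308, Σzᵢ/Kᵢ = 1.2633 — both > 1, two phases present.
Binary case is linear: z₁(K₁−1)(1+β(K₂−1)) + z₂(K₂−1)(1+β(K₁−1)) = 0
⇒ β = [z₁(K₁−1)+z₂(K₂−1)] / [−(K₁−1)(K₂−1)] = 1.03084/1.24574 = 0.8275
Compositions from xᵢ = zᵢ/(1+β(Kᵢ−1)), yᵢ = Kᵢxᵢ:
  2-propanol: x = 0.2852, y = 0.7891
  n-decane: x = 0.7148, y = 0.2109

β = 0.8275, x_n-decane = 0.7148, y_n-decane = 0.2109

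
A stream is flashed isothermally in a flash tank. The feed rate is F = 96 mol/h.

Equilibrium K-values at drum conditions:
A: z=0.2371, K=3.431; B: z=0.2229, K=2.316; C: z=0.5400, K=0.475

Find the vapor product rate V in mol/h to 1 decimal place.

Material balance + equilibrium reduce to Σ zᵢ(Kᵢ−1)/(1+β(Kᵢ−1)) = 0.
g(0) = ΣzᵢKᵢ − 1 = 0.5862 and g(1) = 1 − Σzᵢ/Kᵢ = -0.3022, so a root lies in (0, 1).
Iterate (Newton) starting at β = 0.4:
  β = 0.4000: g = 0.12554, g' = -0.7643 → β = 0.5642
  β = 0.5642: g = 0.00854, g' = -0.6767 → β = 0.5769
Converged at β = 0.5769.
Then V = β·F = 0.5769·96 = 55.4 mol/h and L = F − V = 40.6 mol/h.

V = 55.4 mol/h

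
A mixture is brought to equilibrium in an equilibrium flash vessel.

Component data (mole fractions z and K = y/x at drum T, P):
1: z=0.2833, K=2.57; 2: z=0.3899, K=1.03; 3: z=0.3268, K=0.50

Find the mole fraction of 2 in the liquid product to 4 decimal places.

x_2 = 0.3828

Let ψ = V/F and solve Σ zᵢ(Kᵢ−1)/(1+ψ(Kᵢ−1)) = 0.
Feasibility: ΣzᵢKᵢ = 1.2931, Σzᵢ/Kᵢ = 1.1424 — both > 1, two phases present.
Iterate (Newton) starting at ψ = 0.66:
  ψ = 0.6600: g = -0.01397, g' = -0.3508 → ψ = 0.6202
Converged at ψ = 0.6202.
Compositions from xᵢ = zᵢ/(1+ψ(Kᵢ−1)), yᵢ = Kᵢxᵢ:
  1: x = 0.1435, y = 0.3689
  2: x = 0.3828, y = 0.3943
  3: x = 0.4737, y = 0.2368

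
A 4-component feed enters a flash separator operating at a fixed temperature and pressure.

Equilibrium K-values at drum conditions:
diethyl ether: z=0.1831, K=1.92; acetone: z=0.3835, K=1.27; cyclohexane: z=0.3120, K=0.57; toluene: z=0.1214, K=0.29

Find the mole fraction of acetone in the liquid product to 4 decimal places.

x_acetone = 0.3660

Iterate (Newton) starting at V/F = 0.57:
  V/F = 0.5700: g = -0.12227, g' = -0.3616 → V/F = 0.2319
  V/F = 0.2319: g = -0.01592, g' = -0.2889 → V/F = 0.1768
  V/F = 0.1768: g = -0.00004, g' = -0.2877 → V/F = 0.1766
Converged at V/F = 0.1766.
Compositions from xᵢ = zᵢ/(1+V/F(Kᵢ−1)), yᵢ = Kᵢxᵢ:
  diethyl ether: x = 0.1575, y = 0.3024
  acetone: x = 0.3660, y = 0.4649
  cyclohexane: x = 0.3376, y = 0.1925
  toluene: x = 0.1388, y = 0.0403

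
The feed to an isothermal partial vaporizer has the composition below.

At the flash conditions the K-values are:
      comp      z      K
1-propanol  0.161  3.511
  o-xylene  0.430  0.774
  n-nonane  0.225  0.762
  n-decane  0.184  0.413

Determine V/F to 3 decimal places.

V/F = 0.181

Rachford–Rice: g(V/F) = Σ zᵢ(Kᵢ−1)/(1+V/F(Kᵢ−1)) = 0.
Check two-phase: ΣzᵢKᵢ = 1.146 > 1 and Σzᵢ/Kᵢ = 1.342 > 1, so g(0) = 0.146 > 0 and g(1) = -0.342 < 0.
Newton–Raphson from V/F = 0.5:
  V/F = 0.500: g = -0.1440, g' = -0.371 → V/F = 0.112
  V/F = 0.112: g = 0.0454, g' = -0.728 → V/F = 0.174
  V/F = 0.174: g = 0.0040, g' = -0.608 → V/F = 0.181
Converged at V/F = 0.181.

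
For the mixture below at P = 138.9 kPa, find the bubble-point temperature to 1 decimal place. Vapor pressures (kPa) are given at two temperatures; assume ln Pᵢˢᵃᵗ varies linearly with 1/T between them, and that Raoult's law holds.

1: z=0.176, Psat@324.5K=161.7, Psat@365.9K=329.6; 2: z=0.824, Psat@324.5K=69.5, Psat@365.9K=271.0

Bubble-point temperature: ΣzᵢPᵢˢᵃᵗ(T) = P. Interpolate ln Pᵢˢᵃᵗ = aᵢ + bᵢ/T.
  T = 324.5 K: ΣzᵢPᵢˢᵃᵗ = 85.73 kPa
  T = 365.9 K: ΣzᵢPᵢˢᵃᵗ = 281.31 kPa
  T = 345.2 K: ΣzᵢPᵢˢᵃᵗ = 159.30 kPa
  T = 334.9 K: ΣzᵢPᵢˢᵃᵗ = 117.80 kPa
  T = 340.0 K: ΣzᵢPᵢˢᵃᵗ = 137.01 kPa
  T = 342.6 K: ΣzᵢPᵢˢᵃᵗ = 147.79 kPa
Interpolating between 340.0 K and 342.6 K gives T ≈ 340.5 K.

T = 340.5 K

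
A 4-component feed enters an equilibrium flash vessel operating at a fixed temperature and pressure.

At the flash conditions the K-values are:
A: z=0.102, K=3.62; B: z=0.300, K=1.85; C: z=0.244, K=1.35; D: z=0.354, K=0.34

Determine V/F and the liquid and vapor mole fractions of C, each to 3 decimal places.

Material balance + equilibrium reduce to Σ zᵢ(Kᵢ−1)/(1+V/F(Kᵢ−1)) = 0.
Feasibility: ΣzᵢKᵢ = 1.374, Σzᵢ/Kᵢ = 1.412 — both > 1, two phases present.
Newton iteration, V/F⁰ = 0.5:
  V/F = 0.500: g = 0.0186, g' = -0.603 → V/F = 0.531
Converged at V/F = 0.531.
Compositions from xᵢ = zᵢ/(1+V/F(Kᵢ−1)), yᵢ = Kᵢxᵢ:
  A: x = 0.043, y = 0.154
  B: x = 0.207, y = 0.382
  C: x = 0.206, y = 0.278
  D: x = 0.545, y = 0.185

V/F = 0.531, x_C = 0.206, y_C = 0.278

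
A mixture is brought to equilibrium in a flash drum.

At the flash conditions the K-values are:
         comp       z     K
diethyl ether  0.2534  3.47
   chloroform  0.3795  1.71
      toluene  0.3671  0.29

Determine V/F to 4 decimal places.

Material balance + equilibrium reduce to Σ zᵢ(Kᵢ−1)/(1+V/F(Kᵢ−1)) = 0.
g(0) = ΣzᵢKᵢ − 1 = 0.6347 and g(1) = 1 − Σzᵢ/Kᵢ = -0.5608, so a root lies in (0, 1).
Newton iteration, V/F⁰ = 0.5:
  V/F = 0.5000: g = 0.07480, g' = -0.8585 → V/F = 0.5871
  V/F = 0.5871: g = -0.00135, g' = -0.8970 → V/F = 0.5856
Converged at V/F = 0.5856.

V/F = 0.5856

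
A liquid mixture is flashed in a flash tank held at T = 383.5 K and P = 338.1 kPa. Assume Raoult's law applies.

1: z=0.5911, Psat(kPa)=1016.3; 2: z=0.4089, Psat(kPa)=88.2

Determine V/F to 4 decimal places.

Raoult's law: Kᵢ = Pᵢˢᵃᵗ/P = Pᵢˢᵃᵗ/338.1.
  K_1 = 1016.3/338.1 = 3.005915, K_2 = 88.2/338.1 = 0.260870
Material balance + equilibrium reduce to Σ zᵢ(Kᵢ−1)/(1+V/F(Kᵢ−1)) = 0.
Check two-phase: ΣzᵢKᵢ = 1.8835 > 1 and Σzᵢ/Kᵢ = 1.7641 > 1, so g(0) = 0.8835 > 0 and g(1) = -0.7641 < 0.
Iterate (Newton) starting at V/F = 0.61:
  V/F = 0.6100: g = -0.01715, g' = -1.2218 → V/F = 0.5960
  V/F = 0.5960: g = -0.00011, g' = -1.2070 → V/F = 0.5959
Converged at V/F = 0.5959.

V/F = 0.5959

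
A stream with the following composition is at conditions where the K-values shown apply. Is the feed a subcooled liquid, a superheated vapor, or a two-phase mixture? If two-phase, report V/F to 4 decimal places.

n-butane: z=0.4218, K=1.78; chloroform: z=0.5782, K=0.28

subcooled liquid

ΣzᵢKᵢ = 0.9127; Σzᵢ/Kᵢ = 2.3020.
Since ΣzᵢKᵢ < 1 the mixture is below its bubble point — single liquid phase.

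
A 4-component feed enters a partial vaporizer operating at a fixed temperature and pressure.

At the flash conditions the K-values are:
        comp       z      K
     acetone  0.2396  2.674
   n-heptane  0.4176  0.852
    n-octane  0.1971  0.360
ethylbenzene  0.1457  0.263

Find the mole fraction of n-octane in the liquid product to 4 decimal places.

Let β = V/F and solve Σ zᵢ(Kᵢ−1)/(1+β(Kᵢ−1)) = 0.
g(0) = ΣzᵢKᵢ − 1 = 0.1058 and g(1) = 1 − Σzᵢ/Kᵢ = -0.6812, so a root lies in (0, 1).
Iterate (Newton) starting at β = 0.5:
  β = 0.5000: g = -0.20395, g' = -0.5827 → β = 0.1500
  β = 0.1500: g = -0.00287, g' = -0.6374 → β = 0.1455
Converged at β = 0.1455.
Compositions from xᵢ = zᵢ/(1+β(Kᵢ−1)), yᵢ = Kᵢxᵢ:
  acetone: x = 0.1927, y = 0.5152
  n-heptane: x = 0.4268, y = 0.3636
  n-octane: x = 0.2173, y = 0.0782
  ethylbenzene: x = 0.1632, y = 0.0429

x_n-octane = 0.2173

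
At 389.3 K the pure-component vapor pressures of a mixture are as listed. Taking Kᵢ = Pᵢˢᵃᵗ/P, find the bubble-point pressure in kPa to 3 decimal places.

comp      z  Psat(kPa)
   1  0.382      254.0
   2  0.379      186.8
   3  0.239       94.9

At the bubble point ψ → 0, so ΣzᵢKᵢ = 1 with Kᵢ = Pᵢˢᵃᵗ/P ⇒ P = ΣzᵢPᵢˢᵃᵗ.
P = 0.382·254.0 + 0.379·186.8 + 0.239·94.9 = 190.506 kPa

Pbub = 190.506 kPa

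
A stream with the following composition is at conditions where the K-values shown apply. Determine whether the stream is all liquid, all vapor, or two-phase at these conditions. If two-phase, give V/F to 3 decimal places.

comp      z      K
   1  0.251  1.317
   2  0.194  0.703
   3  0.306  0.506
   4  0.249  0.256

ΣzᵢKᵢ = 0.686; Σzᵢ/Kᵢ = 2.044.
Since ΣzᵢKᵢ < 1 the mixture is below its bubble point — single liquid phase.

all liquid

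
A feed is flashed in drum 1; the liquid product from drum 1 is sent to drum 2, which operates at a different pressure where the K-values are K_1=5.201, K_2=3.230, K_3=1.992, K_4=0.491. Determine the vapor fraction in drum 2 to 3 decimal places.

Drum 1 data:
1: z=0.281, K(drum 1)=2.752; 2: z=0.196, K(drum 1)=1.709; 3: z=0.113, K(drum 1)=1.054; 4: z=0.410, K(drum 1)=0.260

V/F (drum 2) = 0.613

Drum 1:
Let ψ₁ = V/F and solve Σ zᵢ(Kᵢ−1)/(1+ψ₁(Kᵢ−1)) = 0.
g(0) = ΣzᵢKᵢ − 1 = 0.334 and g(1) = 1 − Σzᵢ/Kᵢ = -0.901, so a root lies in (0, 1).
Iterate (Newton) starting at ψ₁ = 0.5:
  ψ₁ = 0.500: g = -0.1106, g' = -0.865 → ψ₁ = 0.372
  ψ₁ = 0.372: g = -0.0047, g' = -0.806 → ψ₁ = 0.366
Converged at ψ₁ = 0.366.
Drum-1 compositions:
  1: x = 0.171, y = 0.471
  2: x = 0.156, y = 0.266
  3: x = 0.111, y = 0.117
  4: x = 0.562, y = 0.146
Drum-2 feed = drum-1 liquid: z₂ = (0.1712, 0.1556, 0.1108, 0.5624).
Drum 2:
Rachford–Rice: g(ψ₂) = Σ zᵢ(Kᵢ−1)/(1+ψ₂(Kᵢ−1)) = 0.
Feasibility: ΣzᵢKᵢ = 1.890, Σzᵢ/Kᵢ = 1.282 — both > 1, two phases present.
Newton iteration, ψ₂⁰ = 0.5:
  ψ₂ = 0.500: g = 0.0855, g' = -0.798 → ψ₂ = 0.607
  ψ₂ = 0.607: g = 0.0043, g' = -0.727 → ψ₂ = 0.613
Converged at ψ₂ = 0.613.
  1: x = 0.048, y = 0.249
  2: x = 0.066, y = 0.212
  3: x = 0.069, y = 0.137
  4: x = 0.817, y = 0.401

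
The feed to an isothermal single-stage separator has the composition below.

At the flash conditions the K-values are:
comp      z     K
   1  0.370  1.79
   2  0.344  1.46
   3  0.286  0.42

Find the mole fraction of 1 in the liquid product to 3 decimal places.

x_1 = 0.230

Rachford–Rice: g(ψ) = Σ zᵢ(Kᵢ−1)/(1+ψ(Kᵢ−1)) = 0.
g(0) = ΣzᵢKᵢ − 1 = 0.285 and g(1) = 1 − Σzᵢ/Kᵢ = -0.123, so a root lies in (0, 1).
Newton–Raphson from ψ = 0.5:
  ψ = 0.500: g = 0.1046, g' = -0.358 → ψ = 0.792
  ψ = 0.792: g = -0.0112, g' = -0.456 → ψ = 0.768
  ψ = 0.768: g = -0.0002, g' = -0.442 → ψ = 0.767
Converged at ψ = 0.767.
Compositions from xᵢ = zᵢ/(1+ψ(Kᵢ−1)), yᵢ = Kᵢxᵢ:
  1: x = 0.230, y = 0.412
  2: x = 0.254, y = 0.371
  3: x = 0.515, y = 0.216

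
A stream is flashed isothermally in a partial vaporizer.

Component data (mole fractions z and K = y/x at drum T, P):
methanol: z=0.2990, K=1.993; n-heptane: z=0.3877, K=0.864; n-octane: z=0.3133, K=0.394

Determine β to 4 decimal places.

β = 0.1385

Material balance + equilibrium reduce to Σ zᵢ(Kᵢ−1)/(1+β(Kᵢ−1)) = 0.
Feasibility: ΣzᵢKᵢ = 1.0543, Σzᵢ/Kᵢ = 1.3939 — both > 1, two phases present.
Newton iteration, β⁰ = 0.41:
  β = 0.4100: g = -0.09747, g' = -0.3606 → β = 0.1397
  β = 0.1397: g = -0.00045, g' = -0.3721 → β = 0.1385
Converged at β = 0.1385.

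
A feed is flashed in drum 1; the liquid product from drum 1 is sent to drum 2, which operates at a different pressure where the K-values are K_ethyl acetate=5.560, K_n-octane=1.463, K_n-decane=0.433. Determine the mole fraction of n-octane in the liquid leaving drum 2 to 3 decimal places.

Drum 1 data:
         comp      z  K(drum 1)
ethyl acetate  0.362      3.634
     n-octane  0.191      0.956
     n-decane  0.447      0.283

Drum 1:
Material balance + equilibrium reduce to Σ zᵢ(Kᵢ−1)/(1+ψ₁(Kᵢ−1)) = 0.
g(0) = ΣzᵢKᵢ − 1 = 0.625 and g(1) = 1 − Σzᵢ/Kᵢ = -0.879, so a root lies in (0, 1).
Newton–Raphson from ψ₁ = 0.57:
  ψ₁ = 0.570: g = -0.1694, g' = -1.059 → ψ₁ = 0.410
  ψ₁ = 0.410: g = -0.0041, g' = -1.042 → ψ₁ = 0.406
Converged at ψ₁ = 0.406.
Drum-1 compositions:
  ethyl acetate: x = 0.175, y = 0.636
  n-octane: x = 0.194, y = 0.186
  n-decane: x = 0.631, y = 0.178
Drum-2 feed = drum-1 liquid: z₂ = (0.1749, 0.1945, 0.6306).
Drum 2:
Newton–Raphson from ψ₂ = 0.5:
  ψ₂ = 0.500: g = -0.1828, g' = -0.760 → ψ₂ = 0.260
  ψ₂ = 0.260: g = 0.0263, g' = -1.074 → ψ₂ = 0.284
  ψ₂ = 0.284: g = 0.0008, g' = -1.011 → ψ₂ = 0.285
Converged at ψ₂ = 0.285.
  ethyl acetate: x = 0.076, y = 0.423
  n-octane: x = 0.172, y = 0.251
  n-decane: x = 0.752, y = 0.326

x_n-octane (drum 2) = 0.172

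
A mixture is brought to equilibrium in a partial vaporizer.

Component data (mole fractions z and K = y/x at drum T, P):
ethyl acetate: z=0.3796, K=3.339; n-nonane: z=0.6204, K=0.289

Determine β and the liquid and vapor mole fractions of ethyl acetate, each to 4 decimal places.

Let β = V/F and solve Σ zᵢ(Kᵢ−1)/(1+β(Kᵢ−1)) = 0.
Check two-phase: ΣzᵢKᵢ = 1.4468 > 1 and Σzᵢ/Kᵢ = 2.2604 > 1, so g(0) = 0.4468 > 0 and g(1) = -1.2604 < 0.
Newton–Raphson from β = 0.5:
  β = 0.5000: g = -0.27516, g' = -1.1963 → β = 0.2700
  β = 0.2700: g = -0.00168, g' = -1.2605 → β = 0.2687
Converged at β = 0.2687.
Compositions from xᵢ = zᵢ/(1+β(Kᵢ−1)), yᵢ = Kᵢxᵢ:
  ethyl acetate: x = 0.2331, y = 0.7784
  n-nonane: x = 0.7669, y = 0.2216

β = 0.2687, x_ethyl acetate = 0.2331, y_ethyl acetate = 0.7784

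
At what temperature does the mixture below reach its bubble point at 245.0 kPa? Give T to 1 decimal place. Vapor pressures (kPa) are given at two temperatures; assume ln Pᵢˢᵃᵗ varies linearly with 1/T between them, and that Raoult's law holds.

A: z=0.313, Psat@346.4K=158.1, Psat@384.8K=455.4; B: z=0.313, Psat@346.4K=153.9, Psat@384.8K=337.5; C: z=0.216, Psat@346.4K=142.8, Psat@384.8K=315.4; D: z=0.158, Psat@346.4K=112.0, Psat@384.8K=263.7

T = 367.6 K

Bubble-point temperature: ΣzᵢPᵢˢᵃᵗ(T) = P. Interpolate ln Pᵢˢᵃᵗ = aᵢ + bᵢ/T.
  T = 346.4 K: ΣzᵢPᵢˢᵃᵗ = 146.20 kPa
  T = 384.8 K: ΣzᵢPᵢˢᵃᵗ = 357.97 kPa
  T = 365.6 K: ΣzᵢPᵢˢᵃᵗ = 233.75 kPa
  T = 375.2 K: ΣzᵢPᵢˢᵃᵗ = 290.72 kPa
  T = 370.4 K: ΣzᵢPᵢˢᵃᵗ = 261.02 kPa
  T = 368.0 K: ΣzᵢPᵢˢᵃᵗ = 247.09 kPa
Interpolating between 365.6 K and 368.0 K gives T ≈ 367.6 K.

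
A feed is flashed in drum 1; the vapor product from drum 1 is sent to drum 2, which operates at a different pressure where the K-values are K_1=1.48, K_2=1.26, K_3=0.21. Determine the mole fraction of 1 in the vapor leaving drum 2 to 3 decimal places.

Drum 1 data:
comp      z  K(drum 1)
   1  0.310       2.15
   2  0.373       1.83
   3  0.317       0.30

y_1 (drum 2) = 0.446

Drum 1:
Rachford–Rice: g(ψ₁) = Σ zᵢ(Kᵢ−1)/(1+ψ₁(Kᵢ−1)) = 0.
g(0) = ΣzᵢKᵢ − 1 = 0.444 and g(1) = 1 − Σzᵢ/Kᵢ = -0.405, so a root lies in (0, 1).
Newton iteration, ψ₁⁰ = 0.5:
  ψ₁ = 0.500: g = 0.1038, g' = -0.661 → ψ₁ = 0.657
  ψ₁ = 0.657: g = -0.0074, g' = -0.773 → ψ₁ = 0.647
Converged at ψ₁ = 0.647.
Drum-1 compositions:
  1: x = 0.178, y = 0.382
  2: x = 0.243, y = 0.444
  3: x = 0.580, y = 0.174
Drum-2 feed = drum-1 vapor: z₂ = (0.3821, 0.4440, 0.1739).
Drum 2:
Material balance + equilibrium reduce to Σ zᵢ(Kᵢ−1)/(1+ψ₂(Kᵢ−1)) = 0.
Check two-phase: ΣzᵢKᵢ = 1.161 > 1 and Σzᵢ/Kᵢ = 1.439 > 1, so g(0) = 0.161 > 0 and g(1) = -0.439 < 0.
Newton–Raphson from ψ₂ = 0.5:
  ψ₂ = 0.500: g = 0.0230, g' = -0.377 → ψ₂ = 0.561
  ψ₂ = 0.561: g = -0.0015, g' = -0.428 → ψ₂ = 0.558
Converged at ψ₂ = 0.558.
  1: x = 0.301, y = 0.446
  2: x = 0.388, y = 0.489
  3: x = 0.311, y = 0.065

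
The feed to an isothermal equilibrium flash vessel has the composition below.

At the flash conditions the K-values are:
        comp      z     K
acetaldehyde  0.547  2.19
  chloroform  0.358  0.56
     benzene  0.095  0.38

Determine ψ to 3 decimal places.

ψ = 0.747

Rachford–Rice: g(ψ) = Σ zᵢ(Kᵢ−1)/(1+ψ(Kᵢ−1)) = 0.
Feasibility: ΣzᵢKᵢ = 1.435, Σzᵢ/Kᵢ = 1.139 — both > 1, two phases present.
Iterate (Newton) starting at ψ = 0.36:
  ψ = 0.360: g = 0.1927, g' = -0.538 → ψ = 0.718
  ψ = 0.718: g = 0.0145, g' = -0.492 → ψ = 0.748
  ψ = 0.748: g = -0.0001, g' = -0.498 → ψ = 0.747
Converged at ψ = 0.747.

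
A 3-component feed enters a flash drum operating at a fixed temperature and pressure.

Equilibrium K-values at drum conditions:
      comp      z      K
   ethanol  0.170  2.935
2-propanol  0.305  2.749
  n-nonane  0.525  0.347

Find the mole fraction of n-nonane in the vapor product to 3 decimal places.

Iterate (Newton) starting at V/F = 0.51:
  V/F = 0.510: g = -0.0665, g' = -0.925 → V/F = 0.438
Converged at V/F = 0.438.
Compositions from xᵢ = zᵢ/(1+V/F(Kᵢ−1)), yᵢ = Kᵢxᵢ:
  ethanol: x = 0.092, y = 0.270
  2-propanol: x = 0.173, y = 0.475
  n-nonane: x = 0.735, y = 0.255

y_n-nonane = 0.255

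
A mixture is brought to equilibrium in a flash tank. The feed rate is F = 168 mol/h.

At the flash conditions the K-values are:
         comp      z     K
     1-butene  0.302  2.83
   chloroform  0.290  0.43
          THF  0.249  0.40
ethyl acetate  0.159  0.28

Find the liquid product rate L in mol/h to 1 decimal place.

L = 149.6 mol/h

Rachford–Rice: g(V/F) = Σ zᵢ(Kᵢ−1)/(1+V/F(Kᵢ−1)) = 0.
g(0) = ΣzᵢKᵢ − 1 = 0.123 and g(1) = 1 − Σzᵢ/Kᵢ = -0.971, so a root lies in (0, 1).
Newton iteration, V/F⁰ = 0.63:
  V/F = 0.630: g = -0.4509, g' = -0.955 → V/F = 0.158
  V/F = 0.158: g = -0.0472, g' = -0.937 → V/F = 0.108
  V/F = 0.108: g = 0.0018, g' = -1.012 → V/F = 0.109
Converged at V/F = 0.109.
Then V = V/F·F = 0.1094·168 = 18.4 mol/h and L = F − V = 149.6 mol/h.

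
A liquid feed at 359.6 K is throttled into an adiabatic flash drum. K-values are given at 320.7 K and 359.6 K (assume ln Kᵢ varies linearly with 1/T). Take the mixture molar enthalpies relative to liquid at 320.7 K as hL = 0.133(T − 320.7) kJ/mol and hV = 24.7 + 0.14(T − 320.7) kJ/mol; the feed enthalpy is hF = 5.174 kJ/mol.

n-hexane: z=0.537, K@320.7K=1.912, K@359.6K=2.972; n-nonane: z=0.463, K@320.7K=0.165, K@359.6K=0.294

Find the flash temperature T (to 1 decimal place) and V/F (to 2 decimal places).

Adiabatic flash: solve Rachford–Rice at each trial T, then check hF = ψ·hV(T) + (1−ψ)·hL(T).
  T = 320.7 K: K = (1.912, 0.165), RR gives ψ = 0.135, H_out = 3.345 kJ/mol
  T = 359.6 K: K = (2.972, 0.294), RR gives ψ = 0.526, H_out = 18.305 kJ/mol
  T = 340.1 K: K = (2.413, 0.224), RR gives ψ = 0.364, H_out = 11.622 kJ/mol
  T = 330.4 K: K = (2.155, 0.193), RR gives ψ = 0.265, H_out = 7.844 kJ/mol
  T = 325.5 K: K = (2.030, 0.179), RR gives ψ = 0.204, H_out = 5.694 kJ/mol
  T = 323.1 K: K = (1.971, 0.172), RR gives ψ = 0.171, H_out = 4.555 kJ/mol
Linear interpolation between T = 323.1 (H_out = 4.555) and T = 325.5 (H_out = 5.694) on hF = 5.174 gives T ≈ 324.4 K, at which ψ = 0.19.

T = 324.4 K, V/F = 0.19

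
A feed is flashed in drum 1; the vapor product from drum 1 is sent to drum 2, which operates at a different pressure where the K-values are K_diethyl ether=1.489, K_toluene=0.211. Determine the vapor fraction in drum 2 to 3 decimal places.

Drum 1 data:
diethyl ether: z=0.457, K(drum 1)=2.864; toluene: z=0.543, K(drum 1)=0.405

V/F (drum 2) = 0.251

Drum 1:
Let ψ₁ = V/F and solve Σ zᵢ(Kᵢ−1)/(1+ψ₁(Kᵢ−1)) = 0.
Feasibility: ΣzᵢKᵢ = 1.529, Σzᵢ/Kᵢ = 1.500 — both > 1, two phases present.
Binary case is linear: z₁(K₁−1)(1+ψ₁(K₂−1)) + z₂(K₂−1)(1+ψ₁(K₁−1)) = 0
⇒ ψ₁ = [z₁(K₁−1)+z₂(K₂−1)] / [−(K₁−1)(K₂−1)] = 0.5288/1.1091 = 0.477
Drum-1 compositions:
  diethyl ether: x = 0.242, y = 0.693
  toluene: x = 0.758, y = 0.307
Drum-2 feed = drum-1 vapor: z₂ = (0.6930, 0.3070).
Drum 2:
Material balance + equilibrium reduce to Σ zᵢ(Kᵢ−1)/(1+ψ₂(Kᵢ−1)) = 0.
g(0) = ΣzᵢKᵢ − 1 = 0.097 and g(1) = 1 − Σzᵢ/Kᵢ = -0.920, so a root lies in (0, 1).
Newton–Raphson from ψ₂ = 0.5:
  ψ₂ = 0.500: g = -0.1277, g' = -0.628 → ψ₂ = 0.297
  ψ₂ = 0.297: g = -0.0203, g' = -0.452 → ψ₂ = 0.252
  ψ₂ = 0.252: g = -0.0005, g' = -0.429 → ψ₂ = 0.251
Converged at ψ₂ = 0.251.
  diethyl ether: x = 0.617, y = 0.919
  toluene: x = 0.383, y = 0.081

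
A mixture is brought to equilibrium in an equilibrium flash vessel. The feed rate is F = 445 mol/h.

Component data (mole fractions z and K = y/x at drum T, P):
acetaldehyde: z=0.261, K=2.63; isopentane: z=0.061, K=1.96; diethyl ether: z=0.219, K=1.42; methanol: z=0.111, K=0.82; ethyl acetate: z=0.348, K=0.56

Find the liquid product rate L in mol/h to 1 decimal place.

Material balance + equilibrium reduce to Σ zᵢ(Kᵢ−1)/(1+V/F(Kᵢ−1)) = 0.
g(0) = ΣzᵢKᵢ − 1 = 0.403 and g(1) = 1 − Σzᵢ/Kᵢ = -0.041, so a root lies in (0, 1).
Iterate (Newton) starting at V/F = 0.33:
  V/F = 0.330: g = 0.2015, g' = -0.452 → V/F = 0.776
  V/F = 0.776: g = 0.0350, g' = -0.336 → V/F = 0.880
Converged at V/F = 0.880.
Then V = V/F·F = 0.8801·445 = 391.7 mol/h and L = F − V = 53.3 mol/h.

L = 53.3 mol/h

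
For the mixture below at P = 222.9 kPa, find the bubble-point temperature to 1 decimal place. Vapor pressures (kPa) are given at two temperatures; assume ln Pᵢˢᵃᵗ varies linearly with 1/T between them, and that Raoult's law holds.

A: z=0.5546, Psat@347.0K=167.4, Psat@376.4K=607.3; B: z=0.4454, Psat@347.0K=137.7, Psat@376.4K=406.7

T = 355.5 K

Bubble-point temperature: ΣzᵢPᵢˢᵃᵗ(T) = P. Interpolate ln Pᵢˢᵃᵗ = aᵢ + bᵢ/T.
  T = 347.0 K: ΣzᵢPᵢˢᵃᵗ = 154.17 kPa
  T = 376.4 K: ΣzᵢPᵢˢᵃᵗ = 517.95 kPa
  T = 361.7 K: ΣzᵢPᵢˢᵃᵗ = 289.27 kPa
  T = 354.4 K: ΣzᵢPᵢˢᵃᵗ = 212.95 kPa
  T = 358.0 K: ΣzᵢPᵢˢᵃᵗ = 248.04 kPa
  T = 356.2 K: ΣzᵢPᵢˢᵃᵗ = 229.91 kPa
Interpolating between 354.4 K and 356.2 K gives T ≈ 355.5 K.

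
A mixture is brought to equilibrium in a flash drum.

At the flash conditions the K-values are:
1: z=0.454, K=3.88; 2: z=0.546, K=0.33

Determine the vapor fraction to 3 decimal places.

ψ = 0.488

Rachford–Rice: g(ψ) = Σ zᵢ(Kᵢ−1)/(1+ψ(Kᵢ−1)) = 0.
Check two-phase: ΣzᵢKᵢ = 1.942 > 1 and Σzᵢ/Kᵢ = 1.772 > 1, so g(0) = 0.942 > 0 and g(1) = -0.772 < 0.
Iterate (Newton) starting at ψ = 0.5:
  ψ = 0.500: g = -0.0142, g' = -1.187 → ψ = 0.488
Converged at ψ = 0.488.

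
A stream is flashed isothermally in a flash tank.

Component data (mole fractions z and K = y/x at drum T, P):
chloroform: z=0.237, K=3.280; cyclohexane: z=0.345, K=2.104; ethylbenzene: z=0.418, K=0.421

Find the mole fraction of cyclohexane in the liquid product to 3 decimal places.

Rachford–Rice: g(ψ) = Σ zᵢ(Kᵢ−1)/(1+ψ(Kᵢ−1)) = 0.
Feasibility: ΣzᵢKᵢ = 1.679, Σzᵢ/Kᵢ = 1.229 — both > 1, two phases present.
Newton iteration, ψ⁰ = 0.5:
  ψ = 0.500: g = 0.1573, g' = -0.721 → ψ = 0.718
  ψ = 0.718: g = 0.0031, g' = -0.719 → ψ = 0.722
Converged at ψ = 0.722.
Compositions from xᵢ = zᵢ/(1+ψ(Kᵢ−1)), yᵢ = Kᵢxᵢ:
  chloroform: x = 0.090, y = 0.294
  cyclohexane: x = 0.192, y = 0.404
  ethylbenzene: x = 0.719, y = 0.303

x_cyclohexane = 0.192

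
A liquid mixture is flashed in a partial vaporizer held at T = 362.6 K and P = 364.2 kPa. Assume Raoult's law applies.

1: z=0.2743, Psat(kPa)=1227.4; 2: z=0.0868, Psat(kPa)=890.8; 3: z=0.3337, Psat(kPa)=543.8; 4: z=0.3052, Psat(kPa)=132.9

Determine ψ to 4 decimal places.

Raoult's law: Kᵢ = Pᵢˢᵃᵗ/P = Pᵢˢᵃᵗ/364.2.
  K_1 = 1227.4/364.2 = 3.370126, K_2 = 890.8/364.2 = 2.445909, K_3 = 543.8/364.2 = 1.493136, K_4 = 132.9/364.2 = 0.364909
Rachford–Rice: g(ψ) = Σ zᵢ(Kᵢ−1)/(1+ψ(Kᵢ−1)) = 0.
g(0) = ΣzᵢKᵢ − 1 = 0.7464 and g(1) = 1 − Σzᵢ/Kᵢ = -0.1767, so a root lies in (0, 1).
Newton–Raphson from ψ = 0.53:
  ψ = 0.5300: g = 0.19750, g' = -0.6916 → ψ = 0.8156
  ψ = 0.8156: g = -0.00549, g' = -0.7884 → ψ = 0.8086
Converged at ψ = 0.8086.

ψ = 0.8086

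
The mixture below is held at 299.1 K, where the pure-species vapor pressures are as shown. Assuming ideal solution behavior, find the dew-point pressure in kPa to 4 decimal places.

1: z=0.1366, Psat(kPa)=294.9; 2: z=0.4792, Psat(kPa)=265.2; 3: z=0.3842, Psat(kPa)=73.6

At the dew point ψ → 1, so Σzᵢ/Kᵢ = 1 with Kᵢ = Pᵢˢᵃᵗ/P ⇒ 1/P = Σzᵢ/Pᵢˢᵃᵗ.
1/P = 0.1366/294.9 + 0.4792/265.2 + 0.3842/73.6 = 0.0074903 ⇒ P = 133.5068 kPa

Pdew = 133.5068 kPa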